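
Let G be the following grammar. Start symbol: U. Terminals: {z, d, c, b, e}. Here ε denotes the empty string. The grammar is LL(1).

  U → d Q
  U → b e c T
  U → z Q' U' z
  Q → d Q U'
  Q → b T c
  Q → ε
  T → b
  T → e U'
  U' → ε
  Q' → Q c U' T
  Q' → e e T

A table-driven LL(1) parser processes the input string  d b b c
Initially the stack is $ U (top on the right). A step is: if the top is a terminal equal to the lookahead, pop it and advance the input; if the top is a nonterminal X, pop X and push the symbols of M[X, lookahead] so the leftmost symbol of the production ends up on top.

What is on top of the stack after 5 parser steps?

b

step 1: stack=$ U  input=d b b c $  — expand U → d Q
step 2: stack=$ Q d  input=d b b c $  — match d
step 3: stack=$ Q  input=b b c $  — expand Q → b T c
step 4: stack=$ c T b  input=b b c $  — match b
step 5: stack=$ c T  input=b c $  — expand T → b
Stack after step 5: $ c b (top = b).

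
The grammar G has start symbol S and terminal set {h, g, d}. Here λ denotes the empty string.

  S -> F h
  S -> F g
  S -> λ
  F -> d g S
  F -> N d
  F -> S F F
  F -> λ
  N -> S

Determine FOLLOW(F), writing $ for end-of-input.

FIRST(S): from S->F h we get {d, g, h}; from S->F g we get {d, g, h}; from S->λ we get {λ}. So FIRST(S) = {λ, d, g, h}.
FIRST(N): from N->S we get {λ, d, g, h}. So FIRST(N) = {λ, d, g, h}.
FIRST(F): from F->d g S we get {d}; from F->N d we get {d, g, h}; from F->S F F we get {λ, d, g, h}; from F->λ we get {λ}. So FIRST(F) = {λ, d, g, h}.
FOLLOW(S) includes $ since S is the start symbol.
FOLLOW(F): in S->F h, F is followed by h with FIRST {h}; in S->F g, F is followed by g with FIRST {g}; in F->S F F (occurrence 1), F is followed by F with FIRST {λ, d, g, h}; in F->S F F (occurrence 1), the suffix after F is nullable (adds nothing new); in F->S F F (occurrence 2), the suffix after F is empty (adds nothing new). Thus FOLLOW(F) = {d, g, h}.
FOLLOW(N): in F->N d, N is followed by d with FIRST {d}. Thus FOLLOW(N) = {d}.
FOLLOW(S): in F->d g S, the suffix after S is empty, so FOLLOW(S) ⊇ FOLLOW(F) = {d, g, h}; in F->S F F, S is followed by F F with FIRST {λ, d, g, h}; in F->S F F, the suffix after S is nullable, so FOLLOW(S) ⊇ FOLLOW(F) = {d, g, h}; in N->S, the suffix after S is empty, so FOLLOW(S) ⊇ FOLLOW(N) = {d}. Thus FOLLOW(S) = {$, d, g, h}.

{d, g, h}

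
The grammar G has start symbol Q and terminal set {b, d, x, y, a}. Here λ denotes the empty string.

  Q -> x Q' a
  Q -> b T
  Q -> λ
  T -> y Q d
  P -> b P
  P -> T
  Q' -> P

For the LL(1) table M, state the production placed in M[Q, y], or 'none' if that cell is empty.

FIRST(Q) = {λ, b, x}
FIRST(T) = {y}
FIRST(P) = {b, y}  (via T)
FIRST(Q') = {b, y}  (via P)
FOLLOW(Q) includes $ since Q is the start symbol.
FOLLOW(Q): in T->y Q d, Q is followed by d with FIRST {d}. Thus FOLLOW(Q) = {$, d}.
For Q -> x Q' a: FIRST(x Q' a) = {x}, so it goes in M[Q, t] for t ∈ {x}.
For Q -> b T: FIRST(b T) = {b}, so it goes in M[Q, t] for t ∈ {b}.
For Q -> λ: FIRST(λ) = {λ}, so it goes in M[Q, t] for t ∈ {}; since λ ∈ FIRST, also for every t ∈ FOLLOW(Q) = {$, d}.
None of these place a production in M[Q, y].

none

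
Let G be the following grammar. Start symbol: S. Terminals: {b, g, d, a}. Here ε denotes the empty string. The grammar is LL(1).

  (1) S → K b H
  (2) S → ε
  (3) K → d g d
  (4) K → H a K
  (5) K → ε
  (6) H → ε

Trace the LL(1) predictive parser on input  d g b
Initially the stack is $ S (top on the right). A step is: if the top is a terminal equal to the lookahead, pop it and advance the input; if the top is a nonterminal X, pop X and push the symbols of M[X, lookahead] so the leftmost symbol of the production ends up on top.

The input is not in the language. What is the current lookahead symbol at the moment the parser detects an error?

b

     Stack        Input    Action
  1  $ S          d g b $  expand S → K b H
  2  $ H b K      d g b $  expand K → d g d
  3  $ H b d g d  d g b $  match d
  4  $ H b d g    g b $    match g
  5  $ H b d      b $      error: top is terminal d but lookahead is b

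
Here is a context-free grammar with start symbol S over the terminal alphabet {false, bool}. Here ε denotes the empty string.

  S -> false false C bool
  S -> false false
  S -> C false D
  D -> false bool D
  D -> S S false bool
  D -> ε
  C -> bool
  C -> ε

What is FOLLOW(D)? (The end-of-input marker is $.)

{$, bool, false}

FIRST(C) = {ε, bool}
FIRST(S) = {bool, false}  (via C false D)
FIRST(D) = {ε, bool, false}  (via S S false bool)
FOLLOW(S) includes $ since S is the start symbol.
FOLLOW(S): in D->S S false bool (occurrence 1), S is followed by S false bool with FIRST {bool, false}; in D->S S false bool (occurrence 2), S is followed by false bool with FIRST {false}. Thus FOLLOW(S) = {$, bool, false}.
FOLLOW(D): in S->C false D, the suffix after D is empty, so FOLLOW(D) ⊇ FOLLOW(S) = {$, bool, false}; in D->false bool D, the suffix after D is empty (adds nothing new). Thus FOLLOW(D) = {$, bool, false}.
FOLLOW(C): in S->false false C bool, C is followed by bool with FIRST {bool}; in S->C false D, C is followed by false D with FIRST {false}. Thus FOLLOW(C) = {bool, false}.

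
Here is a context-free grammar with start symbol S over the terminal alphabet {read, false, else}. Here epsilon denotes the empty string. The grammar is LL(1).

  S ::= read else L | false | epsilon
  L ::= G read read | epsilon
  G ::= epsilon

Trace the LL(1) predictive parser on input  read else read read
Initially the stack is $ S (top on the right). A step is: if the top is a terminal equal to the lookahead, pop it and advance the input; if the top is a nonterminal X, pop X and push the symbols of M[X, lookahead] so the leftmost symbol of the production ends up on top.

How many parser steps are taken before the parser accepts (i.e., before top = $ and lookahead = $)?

7

step 1: stack=$ S  input=read else read read $  — expand S ::= read else L
step 2: stack=$ L else read  input=read else read read $  — match read
step 3: stack=$ L else  input=else read read $  — match else
step 4: stack=$ L  input=read read $  — expand L ::= G read read
step 5: stack=$ read read G  input=read read $  — expand G ::= epsilon
step 6: stack=$ read read  input=read read $  — match read
step 7: stack=$ read  input=read $  — match read
Accept reached after 7 steps.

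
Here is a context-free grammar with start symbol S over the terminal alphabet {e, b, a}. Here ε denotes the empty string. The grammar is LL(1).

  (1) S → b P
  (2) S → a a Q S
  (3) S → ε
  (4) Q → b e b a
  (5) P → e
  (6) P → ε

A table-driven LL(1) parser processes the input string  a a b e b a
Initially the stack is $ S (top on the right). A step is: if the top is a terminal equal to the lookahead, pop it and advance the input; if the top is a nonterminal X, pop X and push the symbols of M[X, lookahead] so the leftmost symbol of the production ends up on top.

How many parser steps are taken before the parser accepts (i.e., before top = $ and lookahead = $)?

9

     Stack        Input          Action
  1  $ S          a a b e b a $  expand S → a a Q S
  2  $ S Q a a    a a b e b a $  match a
  3  $ S Q a      a b e b a $    match a
  4  $ S Q        b e b a $      expand Q → b e b a
  5  $ S a b e b  b e b a $      match b
  6  $ S a b e    e b a $        match e
  7  $ S a b      b a $          match b
  8  $ S a        a $            match a
  9  $ S          $              expand S → ε
Accept reached after 9 steps.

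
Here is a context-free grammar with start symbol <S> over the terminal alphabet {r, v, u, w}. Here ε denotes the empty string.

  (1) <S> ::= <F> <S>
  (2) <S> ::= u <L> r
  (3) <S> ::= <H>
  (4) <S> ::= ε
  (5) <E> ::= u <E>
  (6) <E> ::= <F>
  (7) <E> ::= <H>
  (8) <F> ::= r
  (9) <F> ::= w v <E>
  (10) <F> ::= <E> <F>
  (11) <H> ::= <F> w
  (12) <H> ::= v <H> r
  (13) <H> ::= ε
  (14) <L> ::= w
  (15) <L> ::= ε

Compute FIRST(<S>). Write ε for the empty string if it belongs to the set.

{ε, r, u, v, w}

FIRST(<L>): from <L>::=w we get {w}; from <L>::=ε we get {ε}. So FIRST(<L>) = {ε, w}.
FIRST(<S>): from <S>::=<F> <S> we get {r, u, v, w}; from <S>::=u <L> r we get {u}; from <S>::=<H> we get {ε, r, u, v, w}; from <S>::=ε we get {ε}. So FIRST(<S>) = {ε, r, u, v, w}.
FIRST(<E>): from <E>::=u <E> we get {u}; from <E>::=<F> we get {r, u, v, w}; from <E>::=<H> we get {ε, r, u, v, w}. So FIRST(<E>) = {ε, r, u, v, w}.
FIRST(<F>): from <F>::=r we get {r}; from <F>::=w v <E> we get {w}; from <F>::=<E> <F> we get {r, u, v, w}. So FIRST(<F>) = {r, u, v, w}.
FIRST(<H>): from <H>::=<F> w we get {r, u, v, w}; from <H>::=v <H> r we get {v}; from <H>::=ε we get {ε}. So FIRST(<H>) = {ε, r, u, v, w}.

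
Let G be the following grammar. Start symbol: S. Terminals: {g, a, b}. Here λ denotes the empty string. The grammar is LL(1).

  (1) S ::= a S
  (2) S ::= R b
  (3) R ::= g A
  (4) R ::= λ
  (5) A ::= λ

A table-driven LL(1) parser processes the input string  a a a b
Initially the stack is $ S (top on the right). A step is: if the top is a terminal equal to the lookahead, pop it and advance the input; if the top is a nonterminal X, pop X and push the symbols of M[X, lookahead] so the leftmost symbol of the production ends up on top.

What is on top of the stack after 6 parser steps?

S

     Stack  Input      Action
  1  $ S    a a a b $  expand S ::= a S
  2  $ S a  a a a b $  match a
  3  $ S    a a b $    expand S ::= a S
  4  $ S a  a a b $    match a
  5  $ S    a b $      expand S ::= a S
  6  $ S a  a b $      match a
Stack after step 6: $ S (top = S).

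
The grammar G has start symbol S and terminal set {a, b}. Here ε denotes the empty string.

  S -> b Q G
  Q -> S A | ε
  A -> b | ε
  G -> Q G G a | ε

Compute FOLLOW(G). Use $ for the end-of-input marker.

{$, a, b}

FIRST(S) = {b}
FIRST(A) = {ε, b}
FIRST(Q) = {ε, b}  (via S A)
FIRST(G) = {ε, a, b}  (via Q G G a)
FOLLOW(S) includes $ since S is the start symbol.
FOLLOW(S): in Q->S A, S is followed by A with FIRST {ε, b}; in Q->S A, the suffix after S is nullable, so FOLLOW(S) ⊇ FOLLOW(Q) = {$, a, b}. Thus FOLLOW(S) = {$, a, b}.
FOLLOW(Q): in S->b Q G, Q is followed by G with FIRST {ε, a, b}; in S->b Q G, the suffix after Q is nullable, so FOLLOW(Q) ⊇ FOLLOW(S) = {$, a, b}; in G->Q G G a, Q is followed by G G a with FIRST {a, b}. Thus FOLLOW(Q) = {$, a, b}.
FOLLOW(A): in Q->S A, the suffix after A is empty, so FOLLOW(A) ⊇ FOLLOW(Q) = {$, a, b}. Thus FOLLOW(A) = {$, a, b}.
FOLLOW(G): in S->b Q G, the suffix after G is empty, so FOLLOW(G) ⊇ FOLLOW(S) = {$, a, b}; in G->Q G G a (occurrence 1), G is followed by G a with FIRST {a, b}; in G->Q G G a (occurrence 2), G is followed by a with FIRST {a}. Thus FOLLOW(G) = {$, a, b}.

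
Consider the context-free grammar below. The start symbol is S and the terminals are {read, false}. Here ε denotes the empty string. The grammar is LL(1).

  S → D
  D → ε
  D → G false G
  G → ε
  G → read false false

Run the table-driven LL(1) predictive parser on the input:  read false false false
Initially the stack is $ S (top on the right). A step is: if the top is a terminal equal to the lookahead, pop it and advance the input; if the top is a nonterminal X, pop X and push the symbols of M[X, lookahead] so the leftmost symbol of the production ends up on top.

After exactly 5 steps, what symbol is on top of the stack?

false

     Stack                       Input                     Action
  1  $ S                         read false false false $  expand S → D
  2  $ D                         read false false false $  expand D → G false G
  3  $ G false G                 read false false false $  expand G → read false false
  4  $ G false false false read  read false false false $  match read
  5  $ G false false false       false false false $       match false
Stack after step 5: $ G false false (top = false).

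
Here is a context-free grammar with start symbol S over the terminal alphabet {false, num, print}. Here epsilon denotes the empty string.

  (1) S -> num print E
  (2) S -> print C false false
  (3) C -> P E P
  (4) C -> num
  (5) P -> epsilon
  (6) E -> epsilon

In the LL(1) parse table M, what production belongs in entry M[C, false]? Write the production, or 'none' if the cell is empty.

C -> P E P

FIRST(S): from S->num print E we get {num}; from S->print C false false we get {print}. So FIRST(S) = {num, print}.
FIRST(P): from P->epsilon we get {epsilon}. So FIRST(P) = {epsilon}.
FIRST(E): from E->epsilon we get {epsilon}. So FIRST(E) = {epsilon}.
FIRST(C): from C->P E P we get {epsilon}; from C->num we get {num}. So FIRST(C) = {epsilon, num}.
FOLLOW(S) includes $ since S is the start symbol.
FOLLOW(C): in S->print C false false, C is followed by false false with FIRST {false}. Thus FOLLOW(C) = {false}.
For C -> P E P: FIRST(P E P) = {epsilon}, so it goes in M[C, t] for t ∈ {}; since epsilon ∈ FIRST, also for every t ∈ FOLLOW(C) = {false}.
For C -> num: FIRST(num) = {num}, so it goes in M[C, t] for t ∈ {num}.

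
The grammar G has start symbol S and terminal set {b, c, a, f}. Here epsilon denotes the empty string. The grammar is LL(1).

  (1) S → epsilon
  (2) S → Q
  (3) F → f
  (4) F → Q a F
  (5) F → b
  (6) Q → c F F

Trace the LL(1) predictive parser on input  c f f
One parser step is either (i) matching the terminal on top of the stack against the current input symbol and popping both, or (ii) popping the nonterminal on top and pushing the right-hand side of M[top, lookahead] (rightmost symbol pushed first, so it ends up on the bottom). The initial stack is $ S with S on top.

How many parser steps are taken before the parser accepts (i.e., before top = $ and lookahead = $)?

7

step 1: stack=$ S  input=c f f $  — expand S → Q
step 2: stack=$ Q  input=c f f $  — expand Q → c F F
step 3: stack=$ F F c  input=c f f $  — match c
step 4: stack=$ F F  input=f f $  — expand F → f
step 5: stack=$ F f  input=f f $  — match f
step 6: stack=$ F  input=f $  — expand F → f
step 7: stack=$ f  input=f $  — match f
Accept reached after 7 steps.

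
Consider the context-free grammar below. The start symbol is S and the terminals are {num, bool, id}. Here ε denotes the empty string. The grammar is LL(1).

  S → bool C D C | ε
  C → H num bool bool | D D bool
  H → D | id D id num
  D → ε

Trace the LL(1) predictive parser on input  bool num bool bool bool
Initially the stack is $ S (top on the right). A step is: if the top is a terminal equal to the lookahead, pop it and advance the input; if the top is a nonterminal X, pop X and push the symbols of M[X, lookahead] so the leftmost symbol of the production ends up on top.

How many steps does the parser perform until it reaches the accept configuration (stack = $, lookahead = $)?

13

step 1: stack=$ S  input=bool num bool bool bool $  — expand S → bool C D C
step 2: stack=$ C D C bool  input=bool num bool bool bool $  — match bool
step 3: stack=$ C D C  input=num bool bool bool $  — expand C → H num bool bool
step 4: stack=$ C D bool bool num H  input=num bool bool bool $  — expand H → D
step 5: stack=$ C D bool bool num D  input=num bool bool bool $  — expand D → ε
step 6: stack=$ C D bool bool num  input=num bool bool bool $  — match num
step 7: stack=$ C D bool bool  input=bool bool bool $  — match bool
step 8: stack=$ C D bool  input=bool bool $  — match bool
step 9: stack=$ C D  input=bool $  — expand D → ε
step 10: stack=$ C  input=bool $  — expand C → D D bool
step 11: stack=$ bool D D  input=bool $  — expand D → ε
step 12: stack=$ bool D  input=bool $  — expand D → ε
step 13: stack=$ bool  input=bool $  — match bool
Accept reached after 13 steps.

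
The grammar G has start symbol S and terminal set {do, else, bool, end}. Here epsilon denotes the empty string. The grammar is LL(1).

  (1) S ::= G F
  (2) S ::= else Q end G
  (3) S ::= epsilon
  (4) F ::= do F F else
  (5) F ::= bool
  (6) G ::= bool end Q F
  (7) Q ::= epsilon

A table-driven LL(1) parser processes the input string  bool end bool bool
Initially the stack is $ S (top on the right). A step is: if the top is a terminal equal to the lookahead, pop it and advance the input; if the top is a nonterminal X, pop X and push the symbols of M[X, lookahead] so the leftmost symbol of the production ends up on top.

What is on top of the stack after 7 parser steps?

     Stack             Input                 Action
  1  $ S               bool end bool bool $  expand S ::= G F
  2  $ F G             bool end bool bool $  expand G ::= bool end Q F
  3  $ F F Q end bool  bool end bool bool $  match bool
  4  $ F F Q end       end bool bool $       match end
  5  $ F F Q           bool bool $           expand Q ::= epsilon
  6  $ F F             bool bool $           expand F ::= bool
  7  $ F bool          bool bool $           match bool
Stack after step 7: $ F (top = F).

F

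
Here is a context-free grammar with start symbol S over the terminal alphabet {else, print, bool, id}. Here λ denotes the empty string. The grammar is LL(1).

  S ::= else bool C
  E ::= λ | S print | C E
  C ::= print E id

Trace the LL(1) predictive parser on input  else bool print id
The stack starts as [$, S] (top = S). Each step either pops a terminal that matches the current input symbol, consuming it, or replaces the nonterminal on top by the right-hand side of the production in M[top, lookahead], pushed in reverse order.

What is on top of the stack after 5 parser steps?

E

step 1: stack=$ S  input=else bool print id $  — expand S ::= else bool C
step 2: stack=$ C bool else  input=else bool print id $  — match else
step 3: stack=$ C bool  input=bool print id $  — match bool
step 4: stack=$ C  input=print id $  — expand C ::= print E id
step 5: stack=$ id E print  input=print id $  — match print
Stack after step 5: $ id E (top = E).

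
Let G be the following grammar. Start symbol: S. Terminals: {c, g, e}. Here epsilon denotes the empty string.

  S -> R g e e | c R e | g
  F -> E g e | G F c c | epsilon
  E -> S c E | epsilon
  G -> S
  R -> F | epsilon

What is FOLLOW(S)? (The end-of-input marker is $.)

{$, c, g}

FIRST(S): from S->R g e e we get {c, g}; from S->c R e we get {c}; from S->g we get {g}. So FIRST(S) = {c, g}.
FIRST(E): from E->S c E we get {c, g}; from E->epsilon we get {epsilon}. So FIRST(E) = {epsilon, c, g}.
FIRST(G): from G->S we get {c, g}. So FIRST(G) = {c, g}.
FIRST(F): from F->E g e we get {c, g}; from F->G F c c we get {c, g}; from F->epsilon we get {epsilon}. So FIRST(F) = {epsilon, c, g}.
FIRST(R): from R->F we get {epsilon, c, g}; from R->epsilon we get {epsilon}. So FIRST(R) = {epsilon, c, g}.
FOLLOW(S) includes $ since S is the start symbol.
FOLLOW(E): in F->E g e, E is followed by g e with FIRST {g}; in E->S c E, the suffix after E is empty (adds nothing new). Thus FOLLOW(E) = {g}.
FOLLOW(G): in F->G F c c, G is followed by F c c with FIRST {c, g}. Thus FOLLOW(G) = {c, g}.
FOLLOW(S): in E->S c E, S is followed by c E with FIRST {c}; in G->S, the suffix after S is empty, so FOLLOW(S) ⊇ FOLLOW(G) = {c, g}. Thus FOLLOW(S) = {$, c, g}.
FOLLOW(R): in S->R g e e, R is followed by g e e with FIRST {g}; in S->c R e, R is followed by e with FIRST {e}. Thus FOLLOW(R) = {e, g}.
FOLLOW(F): in F->G F c c, F is followed by c c with FIRST {c}; in R->F, the suffix after F is empty, so FOLLOW(F) ⊇ FOLLOW(R) = {e, g}. Thus FOLLOW(F) = {c, e, g}.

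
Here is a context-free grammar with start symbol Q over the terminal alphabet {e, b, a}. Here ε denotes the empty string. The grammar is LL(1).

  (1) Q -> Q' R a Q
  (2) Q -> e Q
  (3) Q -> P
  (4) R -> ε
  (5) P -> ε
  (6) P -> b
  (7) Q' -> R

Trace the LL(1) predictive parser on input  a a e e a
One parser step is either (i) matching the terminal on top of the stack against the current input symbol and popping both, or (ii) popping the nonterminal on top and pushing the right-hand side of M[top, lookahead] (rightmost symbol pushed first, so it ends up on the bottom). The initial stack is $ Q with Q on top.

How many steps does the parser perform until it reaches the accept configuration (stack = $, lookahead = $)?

21

step 1: stack=$ Q  input=a a e e a $  — expand Q -> Q' R a Q
step 2: stack=$ Q a R Q'  input=a a e e a $  — expand Q' -> R
step 3: stack=$ Q a R R  input=a a e e a $  — expand R -> ε
step 4: stack=$ Q a R  input=a a e e a $  — expand R -> ε
step 5: stack=$ Q a  input=a a e e a $  — match a
step 6: stack=$ Q  input=a e e a $  — expand Q -> Q' R a Q
step 7: stack=$ Q a R Q'  input=a e e a $  — expand Q' -> R
step 8: stack=$ Q a R R  input=a e e a $  — expand R -> ε
step 9: stack=$ Q a R  input=a e e a $  — expand R -> ε
step 10: stack=$ Q a  input=a e e a $  — match a
step 11: stack=$ Q  input=e e a $  — expand Q -> e Q
step 12: stack=$ Q e  input=e e a $  — match e
step 13: stack=$ Q  input=e a $  — expand Q -> e Q
step 14: stack=$ Q e  input=e a $  — match e
step 15: stack=$ Q  input=a $  — expand Q -> Q' R a Q
step 16: stack=$ Q a R Q'  input=a $  — expand Q' -> R
step 17: stack=$ Q a R R  input=a $  — expand R -> ε
step 18: stack=$ Q a R  input=a $  — expand R -> ε
step 19: stack=$ Q a  input=a $  — match a
step 20: stack=$ Q  input=$  — expand Q -> P
step 21: stack=$ P  input=$  — expand P -> ε
Accept reached after 21 steps.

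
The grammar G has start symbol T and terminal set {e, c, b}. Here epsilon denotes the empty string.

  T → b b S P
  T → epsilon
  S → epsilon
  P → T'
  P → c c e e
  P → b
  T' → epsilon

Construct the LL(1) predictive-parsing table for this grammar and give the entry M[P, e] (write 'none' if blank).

FIRST(T) = {epsilon, b}
FIRST(S) = {epsilon}
FIRST(T') = {epsilon}
FIRST(P) = {epsilon, b, c}  (via T')
FOLLOW(T) includes $ since T is the start symbol.
FOLLOW(T): T appears on no right-hand side. Thus FOLLOW(T) = {$}.
FOLLOW(P): in T→b b S P, the suffix after P is empty, so FOLLOW(P) ⊇ FOLLOW(T) = {$}. Thus FOLLOW(P) = {$}.
For P → T': FIRST(T') = {epsilon}, so it goes in M[P, t] for t ∈ {}; since epsilon ∈ FIRST, also for every t ∈ FOLLOW(P) = {$}.
For P → c c e e: FIRST(c c e e) = {c}, so it goes in M[P, t] for t ∈ {c}.
For P → b: FIRST(b) = {b}, so it goes in M[P, t] for t ∈ {b}.
None of these place a production in M[P, e].

none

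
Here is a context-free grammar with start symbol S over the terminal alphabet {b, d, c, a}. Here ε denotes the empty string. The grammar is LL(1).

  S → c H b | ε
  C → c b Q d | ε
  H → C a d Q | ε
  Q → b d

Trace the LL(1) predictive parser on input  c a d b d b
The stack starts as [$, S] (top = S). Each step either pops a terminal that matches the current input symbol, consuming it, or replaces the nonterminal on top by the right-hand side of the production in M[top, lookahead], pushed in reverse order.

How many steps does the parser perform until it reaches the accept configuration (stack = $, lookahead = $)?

step 1: stack=$ S  input=c a d b d b $  — expand S → c H b
step 2: stack=$ b H c  input=c a d b d b $  — match c
step 3: stack=$ b H  input=a d b d b $  — expand H → C a d Q
step 4: stack=$ b Q d a C  input=a d b d b $  — expand C → ε
step 5: stack=$ b Q d a  input=a d b d b $  — match a
step 6: stack=$ b Q d  input=d b d b $  — match d
step 7: stack=$ b Q  input=b d b $  — expand Q → b d
step 8: stack=$ b d b  input=b d b $  — match b
step 9: stack=$ b d  input=d b $  — match d
step 10: stack=$ b  input=b $  — match b
Accept reached after 10 steps.

10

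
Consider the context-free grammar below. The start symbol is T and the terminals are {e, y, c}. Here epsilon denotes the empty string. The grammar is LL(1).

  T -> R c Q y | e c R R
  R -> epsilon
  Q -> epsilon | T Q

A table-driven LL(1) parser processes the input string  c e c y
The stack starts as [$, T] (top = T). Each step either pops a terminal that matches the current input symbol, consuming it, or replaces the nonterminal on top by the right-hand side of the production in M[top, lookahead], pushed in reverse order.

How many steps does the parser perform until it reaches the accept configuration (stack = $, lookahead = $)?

      Stack          Input      Action
   1  $ T            c e c y $  expand T -> R c Q y
   2  $ y Q c R      c e c y $  expand R -> epsilon
   3  $ y Q c        c e c y $  match c
   4  $ y Q          e c y $    expand Q -> T Q
   5  $ y Q T        e c y $    expand T -> e c R R
   6  $ y Q R R c e  e c y $    match e
   7  $ y Q R R c    c y $      match c
   8  $ y Q R R      y $        expand R -> epsilon
   9  $ y Q R        y $        expand R -> epsilon
  10  $ y Q          y $        expand Q -> epsilon
  11  $ y            y $        match y
Accept reached after 11 steps.

11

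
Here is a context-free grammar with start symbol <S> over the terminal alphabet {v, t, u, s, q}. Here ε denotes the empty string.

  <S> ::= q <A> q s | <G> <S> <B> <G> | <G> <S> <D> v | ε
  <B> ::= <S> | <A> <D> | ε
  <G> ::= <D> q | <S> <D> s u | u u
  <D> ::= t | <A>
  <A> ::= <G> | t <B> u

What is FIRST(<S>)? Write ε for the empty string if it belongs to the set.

FIRST(<S>) = {ε, q, t, u}  (via <G> <S> <B> <G>, <G> <S> <D> v)
FIRST(<B>) = {ε, q, t, u}  (via <S>, <A> <D>)
FIRST(<G>) = {q, t, u}  (via <D> q, <S> <D> s u)
FIRST(<A>) = {q, t, u}  (via <G>)
FIRST(<D>) = {q, t, u}  (via <A>)

{ε, q, t, u}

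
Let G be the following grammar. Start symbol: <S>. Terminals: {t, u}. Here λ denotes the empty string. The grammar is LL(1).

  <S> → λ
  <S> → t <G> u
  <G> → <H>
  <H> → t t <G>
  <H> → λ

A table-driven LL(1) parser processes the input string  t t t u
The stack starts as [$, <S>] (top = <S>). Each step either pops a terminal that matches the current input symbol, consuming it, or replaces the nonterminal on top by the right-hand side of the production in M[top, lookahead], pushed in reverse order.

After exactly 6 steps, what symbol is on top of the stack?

step 1: stack=$ <S>  input=t t t u $  — expand <S> → t <G> u
step 2: stack=$ u <G> t  input=t t t u $  — match t
step 3: stack=$ u <G>  input=t t u $  — expand <G> → <H>
step 4: stack=$ u <H>  input=t t u $  — expand <H> → t t <G>
step 5: stack=$ u <G> t t  input=t t u $  — match t
step 6: stack=$ u <G> t  input=t u $  — match t
Stack after step 6: $ u <G> (top = <G>).

<G>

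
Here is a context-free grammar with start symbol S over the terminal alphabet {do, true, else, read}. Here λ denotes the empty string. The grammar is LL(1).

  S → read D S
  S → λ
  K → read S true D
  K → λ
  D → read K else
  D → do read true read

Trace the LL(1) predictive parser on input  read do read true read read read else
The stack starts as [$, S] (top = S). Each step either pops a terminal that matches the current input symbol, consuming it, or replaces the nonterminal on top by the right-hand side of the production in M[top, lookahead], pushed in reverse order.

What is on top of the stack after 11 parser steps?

K

      Stack                  Input                                    Action
   1  $ S                    read do read true read read read else $  expand S → read D S
   2  $ S D read             read do read true read read read else $  match read
   3  $ S D                  do read true read read read else $       expand D → do read true read
   4  $ S read true read do  do read true read read read else $       match do
   5  $ S read true read     read true read read read else $          match read
   6  $ S read true          true read read read else $               match true
   7  $ S read               read read read else $                    match read
   8  $ S                    read read else $                         expand S → read D S
   9  $ S D read             read read else $                         match read
  10  $ S D                  read else $                              expand D → read K else
  11  $ S else K read        read else $                              match read
Stack after step 11: $ S else K (top = K).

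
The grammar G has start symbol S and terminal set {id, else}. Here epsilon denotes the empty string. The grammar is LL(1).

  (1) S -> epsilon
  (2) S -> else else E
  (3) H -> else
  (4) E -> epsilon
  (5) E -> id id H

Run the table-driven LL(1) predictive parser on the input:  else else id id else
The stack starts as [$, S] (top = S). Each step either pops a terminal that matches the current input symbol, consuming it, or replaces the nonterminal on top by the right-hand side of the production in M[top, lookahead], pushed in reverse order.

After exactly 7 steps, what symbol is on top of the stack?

     Stack          Input                   Action
  1  $ S            else else id id else $  expand S -> else else E
  2  $ E else else  else else id id else $  match else
  3  $ E else       else id id else $       match else
  4  $ E            id id else $            expand E -> id id H
  5  $ H id id      id id else $            match id
  6  $ H id         id else $               match id
  7  $ H            else $                  expand H -> else
Stack after step 7: $ else (top = else).

else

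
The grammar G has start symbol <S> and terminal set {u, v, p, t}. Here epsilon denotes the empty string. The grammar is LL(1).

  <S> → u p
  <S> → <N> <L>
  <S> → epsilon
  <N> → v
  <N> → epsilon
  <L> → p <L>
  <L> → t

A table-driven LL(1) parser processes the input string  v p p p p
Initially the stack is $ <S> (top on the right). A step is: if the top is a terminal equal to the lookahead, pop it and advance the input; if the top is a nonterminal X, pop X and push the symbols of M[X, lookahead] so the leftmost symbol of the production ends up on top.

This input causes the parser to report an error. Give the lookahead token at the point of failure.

$

      Stack      Input        Action
   1  $ <S>      v p p p p $  expand <S> → <N> <L>
   2  $ <L> <N>  v p p p p $  expand <N> → v
   3  $ <L> v    v p p p p $  match v
   4  $ <L>      p p p p $    expand <L> → p <L>
   5  $ <L> p    p p p p $    match p
   6  $ <L>      p p p $      expand <L> → p <L>
   7  $ <L> p    p p p $      match p
   8  $ <L>      p p $        expand <L> → p <L>
   9  $ <L> p    p p $        match p
  10  $ <L>      p $          expand <L> → p <L>
  11  $ <L> p    p $          match p
  12  $ <L>      $            error: M[<L>, $] is empty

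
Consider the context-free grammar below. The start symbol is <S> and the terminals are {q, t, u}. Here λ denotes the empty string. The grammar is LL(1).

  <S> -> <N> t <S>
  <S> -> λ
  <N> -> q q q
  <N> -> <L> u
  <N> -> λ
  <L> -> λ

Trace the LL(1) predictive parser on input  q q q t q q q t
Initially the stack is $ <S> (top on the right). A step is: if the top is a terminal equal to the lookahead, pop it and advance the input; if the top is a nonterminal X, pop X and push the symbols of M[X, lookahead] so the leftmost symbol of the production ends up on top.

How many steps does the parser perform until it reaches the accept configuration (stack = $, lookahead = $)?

step 1: stack=$ <S>  input=q q q t q q q t $  — expand <S> -> <N> t <S>
step 2: stack=$ <S> t <N>  input=q q q t q q q t $  — expand <N> -> q q q
step 3: stack=$ <S> t q q q  input=q q q t q q q t $  — match q
step 4: stack=$ <S> t q q  input=q q t q q q t $  — match q
step 5: stack=$ <S> t q  input=q t q q q t $  — match q
step 6: stack=$ <S> t  input=t q q q t $  — match t
step 7: stack=$ <S>  input=q q q t $  — expand <S> -> <N> t <S>
step 8: stack=$ <S> t <N>  input=q q q t $  — expand <N> -> q q q
step 9: stack=$ <S> t q q q  input=q q q t $  — match q
step 10: stack=$ <S> t q q  input=q q t $  — match q
step 11: stack=$ <S> t q  input=q t $  — match q
step 12: stack=$ <S> t  input=t $  — match t
step 13: stack=$ <S>  input=$  — expand <S> -> λ
Accept reached after 13 steps.

13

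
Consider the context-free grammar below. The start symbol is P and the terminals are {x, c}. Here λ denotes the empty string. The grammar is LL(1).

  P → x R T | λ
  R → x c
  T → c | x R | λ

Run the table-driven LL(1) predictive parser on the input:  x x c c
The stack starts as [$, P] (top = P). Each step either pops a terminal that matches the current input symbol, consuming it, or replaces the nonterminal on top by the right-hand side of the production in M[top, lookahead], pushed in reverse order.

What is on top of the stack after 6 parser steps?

c

step 1: stack=$ P  input=x x c c $  — expand P → x R T
step 2: stack=$ T R x  input=x x c c $  — match x
step 3: stack=$ T R  input=x c c $  — expand R → x c
step 4: stack=$ T c x  input=x c c $  — match x
step 5: stack=$ T c  input=c c $  — match c
step 6: stack=$ T  input=c $  — expand T → c
Stack after step 6: $ c (top = c).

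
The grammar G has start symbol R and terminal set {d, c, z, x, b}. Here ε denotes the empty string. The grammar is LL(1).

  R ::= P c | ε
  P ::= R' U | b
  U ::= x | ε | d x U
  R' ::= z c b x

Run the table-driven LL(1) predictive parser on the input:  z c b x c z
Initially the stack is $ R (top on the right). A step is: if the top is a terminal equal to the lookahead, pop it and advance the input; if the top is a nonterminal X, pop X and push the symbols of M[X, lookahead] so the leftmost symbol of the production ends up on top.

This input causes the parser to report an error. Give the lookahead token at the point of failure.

      Stack          Input          Action
   1  $ R            z c b x c z $  expand R ::= P c
   2  $ c P          z c b x c z $  expand P ::= R' U
   3  $ c U R'       z c b x c z $  expand R' ::= z c b x
   4  $ c U x b c z  z c b x c z $  match z
   5  $ c U x b c    c b x c z $    match c
   6  $ c U x b      b x c z $      match b
   7  $ c U x        x c z $        match x
   8  $ c U          c z $          expand U ::= ε
   9  $ c            c z $          match c
  10  $              z $            error: stack empty but input remains

z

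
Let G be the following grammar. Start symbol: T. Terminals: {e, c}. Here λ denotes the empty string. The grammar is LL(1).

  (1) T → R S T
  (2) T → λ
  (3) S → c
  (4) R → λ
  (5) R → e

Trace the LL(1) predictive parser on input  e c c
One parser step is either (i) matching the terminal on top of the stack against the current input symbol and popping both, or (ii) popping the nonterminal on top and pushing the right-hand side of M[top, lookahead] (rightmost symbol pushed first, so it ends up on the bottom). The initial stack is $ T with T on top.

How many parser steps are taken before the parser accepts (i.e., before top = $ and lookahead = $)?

10

      Stack    Input    Action
   1  $ T      e c c $  expand T → R S T
   2  $ T S R  e c c $  expand R → e
   3  $ T S e  e c c $  match e
   4  $ T S    c c $    expand S → c
   5  $ T c    c c $    match c
   6  $ T      c $      expand T → R S T
   7  $ T S R  c $      expand R → λ
   8  $ T S    c $      expand S → c
   9  $ T c    c $      match c
  10  $ T      $        expand T → λ
Accept reached after 10 steps.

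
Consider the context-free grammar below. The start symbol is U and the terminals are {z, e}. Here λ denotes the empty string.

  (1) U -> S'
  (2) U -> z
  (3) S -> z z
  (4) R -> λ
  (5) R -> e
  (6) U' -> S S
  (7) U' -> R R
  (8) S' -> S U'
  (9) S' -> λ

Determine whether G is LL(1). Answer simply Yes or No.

No

FIRST(U) = {λ, z}
FIRST(S) = {z}
FIRST(R) = {λ, e}
FIRST(U') = {λ, e, z}
FIRST(S') = {λ, z}
FOLLOW(U) = {$}
FOLLOW(S) = {$, e, z}
FOLLOW(R) = {$, e}
FOLLOW(U') = {$}
FOLLOW(S') = {$}
Cell M[R, e] receives both R -> λ and R -> e — the grammar is not LL(1).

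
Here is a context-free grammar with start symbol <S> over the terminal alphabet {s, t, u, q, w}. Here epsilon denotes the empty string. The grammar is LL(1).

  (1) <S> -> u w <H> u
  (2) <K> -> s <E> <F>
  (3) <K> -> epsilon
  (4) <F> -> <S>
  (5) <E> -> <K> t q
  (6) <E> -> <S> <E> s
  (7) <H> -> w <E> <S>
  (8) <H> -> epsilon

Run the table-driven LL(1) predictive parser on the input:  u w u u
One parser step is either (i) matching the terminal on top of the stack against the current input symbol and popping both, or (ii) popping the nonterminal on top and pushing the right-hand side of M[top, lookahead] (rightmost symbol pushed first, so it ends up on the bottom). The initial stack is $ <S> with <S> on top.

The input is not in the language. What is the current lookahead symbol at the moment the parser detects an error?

u

step 1: stack=$ <S>  input=u w u u $  — expand <S> -> u w <H> u
step 2: stack=$ u <H> w u  input=u w u u $  — match u
step 3: stack=$ u <H> w  input=w u u $  — match w
step 4: stack=$ u <H>  input=u u $  — expand <H> -> epsilon
step 5: stack=$ u  input=u u $  — match u
step 6: stack=$  input=u $  — error: stack empty but input remains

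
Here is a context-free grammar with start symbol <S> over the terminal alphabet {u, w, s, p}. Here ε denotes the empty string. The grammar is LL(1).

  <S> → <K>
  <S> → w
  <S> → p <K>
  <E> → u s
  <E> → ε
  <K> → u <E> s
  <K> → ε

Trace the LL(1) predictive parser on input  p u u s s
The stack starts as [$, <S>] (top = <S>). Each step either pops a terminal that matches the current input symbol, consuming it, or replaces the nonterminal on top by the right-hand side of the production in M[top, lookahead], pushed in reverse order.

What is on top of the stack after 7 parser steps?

s

     Stack      Input        Action
  1  $ <S>      p u u s s $  expand <S> → p <K>
  2  $ <K> p    p u u s s $  match p
  3  $ <K>      u u s s $    expand <K> → u <E> s
  4  $ s <E> u  u u s s $    match u
  5  $ s <E>    u s s $      expand <E> → u s
  6  $ s s u    u s s $      match u
  7  $ s s      s s $        match s
Stack after step 7: $ s (top = s).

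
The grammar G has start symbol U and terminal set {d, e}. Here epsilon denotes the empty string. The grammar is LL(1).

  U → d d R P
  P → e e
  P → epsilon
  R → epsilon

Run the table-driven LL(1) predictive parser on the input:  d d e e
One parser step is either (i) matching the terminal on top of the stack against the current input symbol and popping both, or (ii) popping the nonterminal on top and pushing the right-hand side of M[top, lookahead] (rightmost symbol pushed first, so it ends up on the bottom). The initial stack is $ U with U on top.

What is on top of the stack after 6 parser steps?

     Stack      Input      Action
  1  $ U        d d e e $  expand U → d d R P
  2  $ P R d d  d d e e $  match d
  3  $ P R d    d e e $    match d
  4  $ P R      e e $      expand R → epsilon
  5  $ P        e e $      expand P → e e
  6  $ e e      e e $      match e
Stack after step 6: $ e (top = e).

e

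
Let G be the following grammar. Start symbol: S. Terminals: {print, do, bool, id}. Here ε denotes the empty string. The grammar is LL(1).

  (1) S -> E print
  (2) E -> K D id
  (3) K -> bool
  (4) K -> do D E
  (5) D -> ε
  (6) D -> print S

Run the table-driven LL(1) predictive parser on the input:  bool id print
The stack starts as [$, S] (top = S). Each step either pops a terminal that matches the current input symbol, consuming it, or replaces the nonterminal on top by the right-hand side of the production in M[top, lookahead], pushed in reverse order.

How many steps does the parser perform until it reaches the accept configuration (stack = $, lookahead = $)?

7

step 1: stack=$ S  input=bool id print $  — expand S -> E print
step 2: stack=$ print E  input=bool id print $  — expand E -> K D id
step 3: stack=$ print id D K  input=bool id print $  — expand K -> bool
step 4: stack=$ print id D bool  input=bool id print $  — match bool
step 5: stack=$ print id D  input=id print $  — expand D -> ε
step 6: stack=$ print id  input=id print $  — match id
step 7: stack=$ print  input=print $  — match print
Accept reached after 7 steps.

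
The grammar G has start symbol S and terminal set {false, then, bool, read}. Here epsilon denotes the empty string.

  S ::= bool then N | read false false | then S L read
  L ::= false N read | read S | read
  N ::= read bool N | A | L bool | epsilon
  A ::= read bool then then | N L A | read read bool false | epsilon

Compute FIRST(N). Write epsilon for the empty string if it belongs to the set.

{epsilon, false, read}

FIRST(S) = {bool, read, then}
FIRST(L) = {false, read}
FIRST(N) = {epsilon, false, read}  (via A, L bool)
FIRST(A) = {epsilon, false, read}  (via N L A)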